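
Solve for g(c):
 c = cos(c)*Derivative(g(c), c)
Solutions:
 g(c) = C1 + Integral(c/cos(c), c)


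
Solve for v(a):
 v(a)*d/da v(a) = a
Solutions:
 v(a) = -sqrt(C1 + a^2)
 v(a) = sqrt(C1 + a^2)


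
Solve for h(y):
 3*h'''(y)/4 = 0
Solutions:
 h(y) = C1 + C2*y + C3*y^2


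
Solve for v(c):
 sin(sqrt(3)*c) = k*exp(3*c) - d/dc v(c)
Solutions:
 v(c) = C1 + k*exp(3*c)/3 + sqrt(3)*cos(sqrt(3)*c)/3


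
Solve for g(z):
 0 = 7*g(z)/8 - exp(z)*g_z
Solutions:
 g(z) = C1*exp(-7*exp(-z)/8)


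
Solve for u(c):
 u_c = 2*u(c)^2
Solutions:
 u(c) = -1/(C1 + 2*c)


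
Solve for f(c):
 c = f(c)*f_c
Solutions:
 f(c) = -sqrt(C1 + c^2)
 f(c) = sqrt(C1 + c^2)


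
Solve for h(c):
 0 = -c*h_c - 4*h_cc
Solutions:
 h(c) = C1 + C2*erf(sqrt(2)*c/4)


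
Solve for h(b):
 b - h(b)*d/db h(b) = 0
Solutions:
 h(b) = -sqrt(C1 + b^2)
 h(b) = sqrt(C1 + b^2)


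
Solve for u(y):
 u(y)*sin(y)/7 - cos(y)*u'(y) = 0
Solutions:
 u(y) = C1/cos(y)^(1/7)


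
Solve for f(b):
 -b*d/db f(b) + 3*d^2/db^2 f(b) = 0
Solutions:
 f(b) = C1 + C2*erfi(sqrt(6)*b/6)


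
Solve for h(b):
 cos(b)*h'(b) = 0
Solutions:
 h(b) = C1


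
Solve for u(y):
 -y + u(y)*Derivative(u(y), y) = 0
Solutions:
 u(y) = -sqrt(C1 + y^2)
 u(y) = sqrt(C1 + y^2)


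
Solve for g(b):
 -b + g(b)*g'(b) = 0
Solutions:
 g(b) = -sqrt(C1 + b^2)
 g(b) = sqrt(C1 + b^2)


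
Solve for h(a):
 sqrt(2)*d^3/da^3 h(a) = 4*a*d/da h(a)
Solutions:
 h(a) = C1 + Integral(C2*airyai(sqrt(2)*a) + C3*airybi(sqrt(2)*a), a)


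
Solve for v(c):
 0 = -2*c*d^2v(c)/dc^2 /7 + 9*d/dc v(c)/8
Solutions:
 v(c) = C1 + C2*c^(79/16)


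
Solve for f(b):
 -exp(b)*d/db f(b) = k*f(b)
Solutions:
 f(b) = C1*exp(k*exp(-b))


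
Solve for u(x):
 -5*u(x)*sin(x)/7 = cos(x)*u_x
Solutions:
 u(x) = C1*cos(x)^(5/7)


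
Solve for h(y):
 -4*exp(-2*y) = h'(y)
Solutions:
 h(y) = C1 + 2*exp(-2*y)


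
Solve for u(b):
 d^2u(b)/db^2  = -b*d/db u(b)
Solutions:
 u(b) = C1 + C2*erf(sqrt(2)*b/2)


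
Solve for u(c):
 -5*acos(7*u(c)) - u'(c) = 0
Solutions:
 Integral(1/acos(7*_y), (_y, u(c))) = C1 - 5*c


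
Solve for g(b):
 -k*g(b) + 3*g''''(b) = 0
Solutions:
 g(b) = C1*exp(-3^(3/4)*b*k^(1/4)/3) + C2*exp(3^(3/4)*b*k^(1/4)/3) + C3*exp(-3^(3/4)*I*b*k^(1/4)/3) + C4*exp(3^(3/4)*I*b*k^(1/4)/3)


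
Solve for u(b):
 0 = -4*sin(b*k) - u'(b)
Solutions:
 u(b) = C1 + 4*cos(b*k)/k


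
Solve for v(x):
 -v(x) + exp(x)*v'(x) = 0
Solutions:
 v(x) = C1*exp(-exp(-x))


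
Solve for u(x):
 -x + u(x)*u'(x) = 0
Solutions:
 u(x) = -sqrt(C1 + x^2)
 u(x) = sqrt(C1 + x^2)


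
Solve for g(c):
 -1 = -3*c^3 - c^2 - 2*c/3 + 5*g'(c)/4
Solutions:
 g(c) = C1 + 3*c^4/5 + 4*c^3/15 + 4*c^2/15 - 4*c/5


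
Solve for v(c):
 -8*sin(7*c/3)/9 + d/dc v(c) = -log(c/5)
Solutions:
 v(c) = C1 - c*log(c) + c + c*log(5) - 8*cos(7*c/3)/21


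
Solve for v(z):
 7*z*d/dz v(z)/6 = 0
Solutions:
 v(z) = C1


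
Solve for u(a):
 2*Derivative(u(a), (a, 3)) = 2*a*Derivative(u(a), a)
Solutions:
 u(a) = C1 + Integral(C2*airyai(a) + C3*airybi(a), a)


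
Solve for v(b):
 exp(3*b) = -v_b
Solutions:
 v(b) = C1 - exp(3*b)/3


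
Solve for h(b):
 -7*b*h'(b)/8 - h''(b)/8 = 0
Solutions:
 h(b) = C1 + C2*erf(sqrt(14)*b/2)


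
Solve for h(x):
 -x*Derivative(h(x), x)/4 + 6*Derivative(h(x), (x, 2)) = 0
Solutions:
 h(x) = C1 + C2*erfi(sqrt(3)*x/12)


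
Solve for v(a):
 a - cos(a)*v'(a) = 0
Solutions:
 v(a) = C1 + Integral(a/cos(a), a)


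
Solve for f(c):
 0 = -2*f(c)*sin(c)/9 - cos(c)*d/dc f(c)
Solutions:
 f(c) = C1*cos(c)^(2/9)


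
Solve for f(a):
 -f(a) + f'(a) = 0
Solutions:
 f(a) = C1*exp(a)


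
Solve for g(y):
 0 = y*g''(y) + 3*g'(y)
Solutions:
 g(y) = C1 + C2/y^2


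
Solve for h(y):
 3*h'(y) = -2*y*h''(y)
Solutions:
 h(y) = C1 + C2/sqrt(y)


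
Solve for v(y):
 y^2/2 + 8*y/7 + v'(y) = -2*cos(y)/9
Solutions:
 v(y) = C1 - y^3/6 - 4*y^2/7 - 2*sin(y)/9


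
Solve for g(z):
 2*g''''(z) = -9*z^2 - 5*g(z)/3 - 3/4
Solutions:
 g(z) = -27*z^2/5 + (C1*sin(10^(1/4)*3^(3/4)*z/6) + C2*cos(10^(1/4)*3^(3/4)*z/6))*exp(-10^(1/4)*3^(3/4)*z/6) + (C3*sin(10^(1/4)*3^(3/4)*z/6) + C4*cos(10^(1/4)*3^(3/4)*z/6))*exp(10^(1/4)*3^(3/4)*z/6) - 9/20


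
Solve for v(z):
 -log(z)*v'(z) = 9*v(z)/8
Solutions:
 v(z) = C1*exp(-9*li(z)/8)


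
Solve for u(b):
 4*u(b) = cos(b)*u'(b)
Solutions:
 u(b) = C1*(sin(b)^2 + 2*sin(b) + 1)/(sin(b)^2 - 2*sin(b) + 1)


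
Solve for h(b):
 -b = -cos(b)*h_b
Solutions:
 h(b) = C1 + Integral(b/cos(b), b)


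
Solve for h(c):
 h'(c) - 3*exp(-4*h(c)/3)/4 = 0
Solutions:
 h(c) = 3*log(-I*(C1 + c)^(1/4))
 h(c) = 3*log(I*(C1 + c)^(1/4))
 h(c) = 3*log(-(C1 + c)^(1/4))
 h(c) = 3*log(C1 + c)/4


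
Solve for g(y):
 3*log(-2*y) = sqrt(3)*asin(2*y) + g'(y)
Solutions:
 g(y) = C1 + 3*y*log(-y) - 3*y + 3*y*log(2) - sqrt(3)*(y*asin(2*y) + sqrt(1 - 4*y^2)/2)


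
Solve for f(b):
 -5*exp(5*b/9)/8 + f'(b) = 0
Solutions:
 f(b) = C1 + 9*exp(5*b/9)/8


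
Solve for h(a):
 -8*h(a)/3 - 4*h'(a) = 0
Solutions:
 h(a) = C1*exp(-2*a/3)


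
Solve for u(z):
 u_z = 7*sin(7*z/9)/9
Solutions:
 u(z) = C1 - cos(7*z/9)


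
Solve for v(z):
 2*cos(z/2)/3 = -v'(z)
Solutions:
 v(z) = C1 - 4*sin(z/2)/3


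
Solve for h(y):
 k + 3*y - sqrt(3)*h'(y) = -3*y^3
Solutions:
 h(y) = C1 + sqrt(3)*k*y/3 + sqrt(3)*y^4/4 + sqrt(3)*y^2/2


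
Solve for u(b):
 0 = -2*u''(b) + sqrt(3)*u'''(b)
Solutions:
 u(b) = C1 + C2*b + C3*exp(2*sqrt(3)*b/3)


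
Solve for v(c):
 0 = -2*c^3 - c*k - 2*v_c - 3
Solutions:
 v(c) = C1 - c^4/4 - c^2*k/4 - 3*c/2


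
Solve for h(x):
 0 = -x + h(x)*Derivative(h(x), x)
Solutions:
 h(x) = -sqrt(C1 + x^2)
 h(x) = sqrt(C1 + x^2)


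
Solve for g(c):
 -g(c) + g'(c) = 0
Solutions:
 g(c) = C1*exp(c)


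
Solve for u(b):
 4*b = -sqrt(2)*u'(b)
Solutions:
 u(b) = C1 - sqrt(2)*b^2


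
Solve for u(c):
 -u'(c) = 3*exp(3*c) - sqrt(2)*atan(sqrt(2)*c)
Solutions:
 u(c) = C1 + sqrt(2)*(c*atan(sqrt(2)*c) - sqrt(2)*log(2*c^2 + 1)/4) - exp(3*c)


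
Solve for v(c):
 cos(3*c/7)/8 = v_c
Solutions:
 v(c) = C1 + 7*sin(3*c/7)/24


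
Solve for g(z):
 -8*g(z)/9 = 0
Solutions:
 g(z) = 0


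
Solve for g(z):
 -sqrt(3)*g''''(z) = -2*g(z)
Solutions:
 g(z) = C1*exp(-2^(1/4)*3^(7/8)*z/3) + C2*exp(2^(1/4)*3^(7/8)*z/3) + C3*sin(2^(1/4)*3^(7/8)*z/3) + C4*cos(2^(1/4)*3^(7/8)*z/3)


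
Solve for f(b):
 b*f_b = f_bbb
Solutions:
 f(b) = C1 + Integral(C2*airyai(b) + C3*airybi(b), b)


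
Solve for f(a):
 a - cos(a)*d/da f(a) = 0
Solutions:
 f(a) = C1 + Integral(a/cos(a), a)


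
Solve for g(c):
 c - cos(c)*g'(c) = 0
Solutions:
 g(c) = C1 + Integral(c/cos(c), c)


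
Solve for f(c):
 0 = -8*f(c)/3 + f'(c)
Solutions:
 f(c) = C1*exp(8*c/3)


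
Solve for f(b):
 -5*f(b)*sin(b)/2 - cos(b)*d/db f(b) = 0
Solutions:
 f(b) = C1*cos(b)^(5/2)


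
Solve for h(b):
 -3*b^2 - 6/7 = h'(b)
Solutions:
 h(b) = C1 - b^3 - 6*b/7


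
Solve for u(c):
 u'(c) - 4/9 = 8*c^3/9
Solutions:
 u(c) = C1 + 2*c^4/9 + 4*c/9


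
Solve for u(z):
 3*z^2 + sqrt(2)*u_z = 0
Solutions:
 u(z) = C1 - sqrt(2)*z^3/2


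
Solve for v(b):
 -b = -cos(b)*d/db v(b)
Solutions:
 v(b) = C1 + Integral(b/cos(b), b)


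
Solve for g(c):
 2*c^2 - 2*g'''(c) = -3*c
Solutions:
 g(c) = C1 + C2*c + C3*c^2 + c^5/60 + c^4/16


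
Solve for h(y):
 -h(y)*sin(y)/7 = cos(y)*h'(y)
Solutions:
 h(y) = C1*cos(y)^(1/7)


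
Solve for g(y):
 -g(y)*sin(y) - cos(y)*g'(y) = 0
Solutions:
 g(y) = C1*cos(y)


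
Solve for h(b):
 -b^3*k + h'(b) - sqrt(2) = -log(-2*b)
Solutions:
 h(b) = C1 + b^4*k/4 - b*log(-b) + b*(-log(2) + 1 + sqrt(2))


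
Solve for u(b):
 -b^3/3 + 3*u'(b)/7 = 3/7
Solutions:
 u(b) = C1 + 7*b^4/36 + b


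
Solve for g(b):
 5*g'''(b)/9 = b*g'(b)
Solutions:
 g(b) = C1 + Integral(C2*airyai(15^(2/3)*b/5) + C3*airybi(15^(2/3)*b/5), b)


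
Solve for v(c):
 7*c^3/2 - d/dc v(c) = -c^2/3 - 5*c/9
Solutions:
 v(c) = C1 + 7*c^4/8 + c^3/9 + 5*c^2/18


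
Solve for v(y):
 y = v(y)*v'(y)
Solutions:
 v(y) = -sqrt(C1 + y^2)
 v(y) = sqrt(C1 + y^2)


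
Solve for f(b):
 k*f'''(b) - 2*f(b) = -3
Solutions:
 f(b) = C1*exp(2^(1/3)*b*(1/k)^(1/3)) + C2*exp(2^(1/3)*b*(-1 + sqrt(3)*I)*(1/k)^(1/3)/2) + C3*exp(-2^(1/3)*b*(1 + sqrt(3)*I)*(1/k)^(1/3)/2) + 3/2


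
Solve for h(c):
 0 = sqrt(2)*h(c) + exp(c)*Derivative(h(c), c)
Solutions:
 h(c) = C1*exp(sqrt(2)*exp(-c))


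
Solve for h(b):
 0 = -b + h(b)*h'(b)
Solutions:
 h(b) = -sqrt(C1 + b^2)
 h(b) = sqrt(C1 + b^2)


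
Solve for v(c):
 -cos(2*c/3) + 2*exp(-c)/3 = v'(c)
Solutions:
 v(c) = C1 - 3*sin(2*c/3)/2 - 2*exp(-c)/3


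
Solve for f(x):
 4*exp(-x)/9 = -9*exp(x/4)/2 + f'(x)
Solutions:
 f(x) = C1 + 18*exp(x/4) - 4*exp(-x)/9


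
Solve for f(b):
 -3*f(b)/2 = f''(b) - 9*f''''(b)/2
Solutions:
 f(b) = C1*exp(-b*sqrt(1 + 2*sqrt(7))/3) + C2*exp(b*sqrt(1 + 2*sqrt(7))/3) + C3*sin(b*sqrt(-1 + 2*sqrt(7))/3) + C4*cos(b*sqrt(-1 + 2*sqrt(7))/3)


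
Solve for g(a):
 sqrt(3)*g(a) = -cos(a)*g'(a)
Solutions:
 g(a) = C1*(sin(a) - 1)^(sqrt(3)/2)/(sin(a) + 1)^(sqrt(3)/2)


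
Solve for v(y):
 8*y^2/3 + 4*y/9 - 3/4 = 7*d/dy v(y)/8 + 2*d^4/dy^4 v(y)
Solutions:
 v(y) = C1 + C4*exp(-2^(2/3)*7^(1/3)*y/4) + 64*y^3/63 + 16*y^2/63 - 6*y/7 + (C2*sin(2^(2/3)*sqrt(3)*7^(1/3)*y/8) + C3*cos(2^(2/3)*sqrt(3)*7^(1/3)*y/8))*exp(2^(2/3)*7^(1/3)*y/8)


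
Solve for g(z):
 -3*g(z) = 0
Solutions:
 g(z) = 0


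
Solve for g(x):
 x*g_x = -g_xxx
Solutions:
 g(x) = C1 + Integral(C2*airyai(-x) + C3*airybi(-x), x)


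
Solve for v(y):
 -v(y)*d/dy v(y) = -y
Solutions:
 v(y) = -sqrt(C1 + y^2)
 v(y) = sqrt(C1 + y^2)


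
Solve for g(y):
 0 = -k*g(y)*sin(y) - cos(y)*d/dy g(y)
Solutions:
 g(y) = C1*exp(k*log(cos(y)))


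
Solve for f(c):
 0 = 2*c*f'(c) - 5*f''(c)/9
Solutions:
 f(c) = C1 + C2*erfi(3*sqrt(5)*c/5)


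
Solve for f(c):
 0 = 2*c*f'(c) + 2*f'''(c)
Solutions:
 f(c) = C1 + Integral(C2*airyai(-c) + C3*airybi(-c), c)


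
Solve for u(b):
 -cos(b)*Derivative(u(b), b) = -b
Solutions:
 u(b) = C1 + Integral(b/cos(b), b)


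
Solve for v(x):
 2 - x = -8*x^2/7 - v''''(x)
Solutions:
 v(x) = C1 + C2*x + C3*x^2 + C4*x^3 - x^6/315 + x^5/120 - x^4/12


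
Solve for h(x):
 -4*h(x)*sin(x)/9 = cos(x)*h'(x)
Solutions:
 h(x) = C1*cos(x)^(4/9)


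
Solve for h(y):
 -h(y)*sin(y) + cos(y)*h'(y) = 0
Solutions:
 h(y) = C1/cos(y)


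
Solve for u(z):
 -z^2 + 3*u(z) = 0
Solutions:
 u(z) = z^2/3


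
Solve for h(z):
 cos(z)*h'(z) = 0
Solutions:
 h(z) = C1


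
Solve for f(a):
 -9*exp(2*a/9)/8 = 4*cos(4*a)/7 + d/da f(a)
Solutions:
 f(a) = C1 - 81*exp(2*a/9)/16 - sin(4*a)/7


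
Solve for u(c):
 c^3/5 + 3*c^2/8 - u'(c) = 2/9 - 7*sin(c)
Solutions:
 u(c) = C1 + c^4/20 + c^3/8 - 2*c/9 - 7*cos(c)


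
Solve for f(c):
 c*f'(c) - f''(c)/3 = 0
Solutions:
 f(c) = C1 + C2*erfi(sqrt(6)*c/2)


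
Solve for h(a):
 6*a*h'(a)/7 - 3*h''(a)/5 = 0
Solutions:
 h(a) = C1 + C2*erfi(sqrt(35)*a/7)


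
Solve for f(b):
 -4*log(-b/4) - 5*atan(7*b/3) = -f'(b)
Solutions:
 f(b) = C1 + 4*b*log(-b) + 5*b*atan(7*b/3) - 8*b*log(2) - 4*b - 15*log(49*b^2 + 9)/14


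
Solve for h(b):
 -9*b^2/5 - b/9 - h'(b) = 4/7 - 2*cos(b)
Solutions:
 h(b) = C1 - 3*b^3/5 - b^2/18 - 4*b/7 + 2*sin(b)


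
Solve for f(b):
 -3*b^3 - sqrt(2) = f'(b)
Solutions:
 f(b) = C1 - 3*b^4/4 - sqrt(2)*b


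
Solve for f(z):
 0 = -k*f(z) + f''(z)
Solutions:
 f(z) = C1*exp(-sqrt(k)*z) + C2*exp(sqrt(k)*z)


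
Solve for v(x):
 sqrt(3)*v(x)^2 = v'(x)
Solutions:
 v(x) = -1/(C1 + sqrt(3)*x)


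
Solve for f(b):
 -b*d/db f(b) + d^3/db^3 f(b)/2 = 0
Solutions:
 f(b) = C1 + Integral(C2*airyai(2^(1/3)*b) + C3*airybi(2^(1/3)*b), b)


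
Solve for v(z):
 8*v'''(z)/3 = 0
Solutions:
 v(z) = C1 + C2*z + C3*z^2


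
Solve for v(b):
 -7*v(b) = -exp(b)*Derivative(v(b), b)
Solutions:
 v(b) = C1*exp(-7*exp(-b))


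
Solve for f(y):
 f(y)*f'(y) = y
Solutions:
 f(y) = -sqrt(C1 + y^2)
 f(y) = sqrt(C1 + y^2)


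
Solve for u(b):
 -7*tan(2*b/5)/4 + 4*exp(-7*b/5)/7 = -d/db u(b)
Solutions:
 u(b) = C1 + 35*log(tan(2*b/5)^2 + 1)/16 + 20*exp(-7*b/5)/49


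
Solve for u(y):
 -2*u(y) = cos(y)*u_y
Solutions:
 u(y) = C1*(sin(y) - 1)/(sin(y) + 1)


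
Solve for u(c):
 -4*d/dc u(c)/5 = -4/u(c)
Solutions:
 u(c) = -sqrt(C1 + 10*c)
 u(c) = sqrt(C1 + 10*c)


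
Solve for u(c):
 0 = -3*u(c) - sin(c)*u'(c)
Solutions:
 u(c) = C1*(cos(c) + 1)^(3/2)/(cos(c) - 1)^(3/2)


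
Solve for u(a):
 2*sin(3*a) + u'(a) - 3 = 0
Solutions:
 u(a) = C1 + 3*a + 2*cos(3*a)/3


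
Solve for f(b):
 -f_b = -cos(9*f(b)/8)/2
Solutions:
 -b/2 - 4*log(sin(9*f(b)/8) - 1)/9 + 4*log(sin(9*f(b)/8) + 1)/9 = C1


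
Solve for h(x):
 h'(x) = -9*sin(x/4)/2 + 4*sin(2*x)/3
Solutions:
 h(x) = C1 + 18*cos(x/4) - 2*cos(2*x)/3


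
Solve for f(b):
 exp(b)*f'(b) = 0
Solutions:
 f(b) = C1


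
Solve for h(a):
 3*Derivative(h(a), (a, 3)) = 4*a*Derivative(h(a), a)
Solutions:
 h(a) = C1 + Integral(C2*airyai(6^(2/3)*a/3) + C3*airybi(6^(2/3)*a/3), a)


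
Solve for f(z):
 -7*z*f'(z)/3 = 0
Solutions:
 f(z) = C1


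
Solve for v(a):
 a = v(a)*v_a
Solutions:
 v(a) = -sqrt(C1 + a^2)
 v(a) = sqrt(C1 + a^2)


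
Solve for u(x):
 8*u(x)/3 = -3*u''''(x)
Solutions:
 u(x) = (C1*sin(2^(1/4)*sqrt(3)*x/3) + C2*cos(2^(1/4)*sqrt(3)*x/3))*exp(-2^(1/4)*sqrt(3)*x/3) + (C3*sin(2^(1/4)*sqrt(3)*x/3) + C4*cos(2^(1/4)*sqrt(3)*x/3))*exp(2^(1/4)*sqrt(3)*x/3)


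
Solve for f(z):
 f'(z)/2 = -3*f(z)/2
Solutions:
 f(z) = C1*exp(-3*z)


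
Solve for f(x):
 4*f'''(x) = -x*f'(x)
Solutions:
 f(x) = C1 + Integral(C2*airyai(-2^(1/3)*x/2) + C3*airybi(-2^(1/3)*x/2), x)


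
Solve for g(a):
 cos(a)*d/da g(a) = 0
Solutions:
 g(a) = C1


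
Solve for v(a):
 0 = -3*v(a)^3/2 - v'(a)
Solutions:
 v(a) = -sqrt(-1/(C1 - 3*a))
 v(a) = sqrt(-1/(C1 - 3*a))


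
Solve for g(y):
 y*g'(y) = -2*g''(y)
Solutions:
 g(y) = C1 + C2*erf(y/2)


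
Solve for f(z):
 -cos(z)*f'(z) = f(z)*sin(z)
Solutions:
 f(z) = C1*cos(z)


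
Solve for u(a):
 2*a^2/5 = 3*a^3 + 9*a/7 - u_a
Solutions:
 u(a) = C1 + 3*a^4/4 - 2*a^3/15 + 9*a^2/14


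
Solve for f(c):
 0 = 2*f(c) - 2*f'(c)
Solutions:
 f(c) = C1*exp(c)


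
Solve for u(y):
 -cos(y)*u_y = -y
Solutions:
 u(y) = C1 + Integral(y/cos(y), y)


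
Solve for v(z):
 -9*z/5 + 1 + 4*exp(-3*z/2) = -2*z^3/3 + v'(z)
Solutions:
 v(z) = C1 + z^4/6 - 9*z^2/10 + z - 8*exp(-3*z/2)/3


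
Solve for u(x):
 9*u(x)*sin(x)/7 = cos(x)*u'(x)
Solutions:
 u(x) = C1/cos(x)^(9/7)


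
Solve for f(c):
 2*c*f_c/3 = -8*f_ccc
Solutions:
 f(c) = C1 + Integral(C2*airyai(-18^(1/3)*c/6) + C3*airybi(-18^(1/3)*c/6), c)


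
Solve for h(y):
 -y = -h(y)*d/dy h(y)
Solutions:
 h(y) = -sqrt(C1 + y^2)
 h(y) = sqrt(C1 + y^2)


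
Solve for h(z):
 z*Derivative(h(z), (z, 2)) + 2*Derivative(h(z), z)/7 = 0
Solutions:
 h(z) = C1 + C2*z^(5/7)


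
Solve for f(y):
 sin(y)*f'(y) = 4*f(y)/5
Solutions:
 f(y) = C1*(cos(y) - 1)^(2/5)/(cos(y) + 1)^(2/5)


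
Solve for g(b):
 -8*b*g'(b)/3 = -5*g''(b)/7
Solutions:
 g(b) = C1 + C2*erfi(2*sqrt(105)*b/15)


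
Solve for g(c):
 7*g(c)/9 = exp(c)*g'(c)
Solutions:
 g(c) = C1*exp(-7*exp(-c)/9)


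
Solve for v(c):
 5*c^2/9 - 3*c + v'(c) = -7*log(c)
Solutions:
 v(c) = C1 - 5*c^3/27 + 3*c^2/2 - 7*c*log(c) + 7*c


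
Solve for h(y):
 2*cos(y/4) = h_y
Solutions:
 h(y) = C1 + 8*sin(y/4)


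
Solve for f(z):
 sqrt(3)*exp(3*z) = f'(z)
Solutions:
 f(z) = C1 + sqrt(3)*exp(3*z)/3


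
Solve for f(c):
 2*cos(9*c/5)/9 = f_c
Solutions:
 f(c) = C1 + 10*sin(9*c/5)/81


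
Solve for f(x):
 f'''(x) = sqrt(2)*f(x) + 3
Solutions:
 f(x) = C3*exp(2^(1/6)*x) + (C1*sin(2^(1/6)*sqrt(3)*x/2) + C2*cos(2^(1/6)*sqrt(3)*x/2))*exp(-2^(1/6)*x/2) - 3*sqrt(2)/2


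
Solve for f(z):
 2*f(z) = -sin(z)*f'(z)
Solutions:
 f(z) = C1*(cos(z) + 1)/(cos(z) - 1)


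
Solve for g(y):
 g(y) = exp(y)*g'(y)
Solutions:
 g(y) = C1*exp(-exp(-y))


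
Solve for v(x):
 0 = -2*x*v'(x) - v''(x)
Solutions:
 v(x) = C1 + C2*erf(x)


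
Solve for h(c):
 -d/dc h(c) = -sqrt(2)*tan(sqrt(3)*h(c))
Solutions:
 h(c) = sqrt(3)*(pi - asin(C1*exp(sqrt(6)*c)))/3
 h(c) = sqrt(3)*asin(C1*exp(sqrt(6)*c))/3


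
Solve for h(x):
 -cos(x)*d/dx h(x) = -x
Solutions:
 h(x) = C1 + Integral(x/cos(x), x)


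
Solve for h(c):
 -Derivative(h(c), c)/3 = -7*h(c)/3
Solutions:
 h(c) = C1*exp(7*c)


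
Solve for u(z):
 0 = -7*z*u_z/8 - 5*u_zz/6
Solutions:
 u(z) = C1 + C2*erf(sqrt(210)*z/20)


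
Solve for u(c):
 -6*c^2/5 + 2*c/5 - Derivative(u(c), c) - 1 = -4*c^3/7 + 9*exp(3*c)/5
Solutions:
 u(c) = C1 + c^4/7 - 2*c^3/5 + c^2/5 - c - 3*exp(3*c)/5


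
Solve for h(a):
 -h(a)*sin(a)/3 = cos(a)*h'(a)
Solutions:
 h(a) = C1*cos(a)^(1/3)


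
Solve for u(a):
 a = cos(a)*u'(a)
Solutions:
 u(a) = C1 + Integral(a/cos(a), a)


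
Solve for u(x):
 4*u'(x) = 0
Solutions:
 u(x) = C1


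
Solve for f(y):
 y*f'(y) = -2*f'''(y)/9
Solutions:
 f(y) = C1 + Integral(C2*airyai(-6^(2/3)*y/2) + C3*airybi(-6^(2/3)*y/2), y)


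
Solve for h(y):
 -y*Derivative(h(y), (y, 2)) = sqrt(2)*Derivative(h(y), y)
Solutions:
 h(y) = C1 + C2*y^(1 - sqrt(2))


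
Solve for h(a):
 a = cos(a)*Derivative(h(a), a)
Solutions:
 h(a) = C1 + Integral(a/cos(a), a)


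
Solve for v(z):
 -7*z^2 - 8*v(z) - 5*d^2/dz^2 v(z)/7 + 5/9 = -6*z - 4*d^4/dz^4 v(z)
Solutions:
 v(z) = C1*exp(-sqrt(14)*z*sqrt(5 + sqrt(6297))/28) + C2*exp(sqrt(14)*z*sqrt(5 + sqrt(6297))/28) + C3*sin(sqrt(14)*z*sqrt(-5 + sqrt(6297))/28) + C4*cos(sqrt(14)*z*sqrt(-5 + sqrt(6297))/28) - 7*z^2/8 + 3*z/4 + 65/288


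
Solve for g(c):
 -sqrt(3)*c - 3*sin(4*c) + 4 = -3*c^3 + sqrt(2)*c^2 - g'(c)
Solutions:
 g(c) = C1 - 3*c^4/4 + sqrt(2)*c^3/3 + sqrt(3)*c^2/2 - 4*c - 3*cos(4*c)/4


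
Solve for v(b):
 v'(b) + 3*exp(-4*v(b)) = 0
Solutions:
 v(b) = log(-I*(C1 - 12*b)^(1/4))
 v(b) = log(I*(C1 - 12*b)^(1/4))
 v(b) = log(-(C1 - 12*b)^(1/4))
 v(b) = log(C1 - 12*b)/4


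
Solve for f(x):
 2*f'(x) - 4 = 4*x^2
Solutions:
 f(x) = C1 + 2*x^3/3 + 2*x


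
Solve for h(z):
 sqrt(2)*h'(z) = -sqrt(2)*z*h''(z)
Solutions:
 h(z) = C1 + C2*log(z)


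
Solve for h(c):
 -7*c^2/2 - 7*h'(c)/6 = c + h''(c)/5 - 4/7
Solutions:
 h(c) = C1 + C2*exp(-35*c/6) - c^3 + 3*c^2/35 + 564*c/1225


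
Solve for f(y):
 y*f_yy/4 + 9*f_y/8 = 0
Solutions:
 f(y) = C1 + C2/y^(7/2)


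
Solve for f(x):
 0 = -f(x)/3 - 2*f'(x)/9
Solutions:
 f(x) = C1*exp(-3*x/2)


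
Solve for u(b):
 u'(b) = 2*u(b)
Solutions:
 u(b) = C1*exp(2*b)


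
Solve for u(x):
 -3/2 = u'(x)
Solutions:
 u(x) = C1 - 3*x/2


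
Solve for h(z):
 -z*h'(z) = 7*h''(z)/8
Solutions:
 h(z) = C1 + C2*erf(2*sqrt(7)*z/7)


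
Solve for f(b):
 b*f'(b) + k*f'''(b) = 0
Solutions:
 f(b) = C1 + Integral(C2*airyai(b*(-1/k)^(1/3)) + C3*airybi(b*(-1/k)^(1/3)), b)


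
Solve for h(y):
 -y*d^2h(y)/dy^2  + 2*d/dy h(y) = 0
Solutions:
 h(y) = C1 + C2*y^3


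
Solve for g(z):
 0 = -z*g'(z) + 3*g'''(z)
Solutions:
 g(z) = C1 + Integral(C2*airyai(3^(2/3)*z/3) + C3*airybi(3^(2/3)*z/3), z)


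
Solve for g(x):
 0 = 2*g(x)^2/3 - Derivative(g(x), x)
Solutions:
 g(x) = -3/(C1 + 2*x)


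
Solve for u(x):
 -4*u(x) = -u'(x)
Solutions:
 u(x) = C1*exp(4*x)


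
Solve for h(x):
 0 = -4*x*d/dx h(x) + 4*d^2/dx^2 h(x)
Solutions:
 h(x) = C1 + C2*erfi(sqrt(2)*x/2)


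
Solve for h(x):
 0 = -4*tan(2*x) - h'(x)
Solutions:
 h(x) = C1 + 2*log(cos(2*x))


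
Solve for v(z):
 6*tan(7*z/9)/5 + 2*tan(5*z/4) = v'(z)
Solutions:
 v(z) = C1 - 54*log(cos(7*z/9))/35 - 8*log(cos(5*z/4))/5


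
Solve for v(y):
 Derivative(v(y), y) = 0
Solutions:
 v(y) = C1


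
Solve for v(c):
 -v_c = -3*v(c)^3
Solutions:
 v(c) = -sqrt(2)*sqrt(-1/(C1 + 3*c))/2
 v(c) = sqrt(2)*sqrt(-1/(C1 + 3*c))/2


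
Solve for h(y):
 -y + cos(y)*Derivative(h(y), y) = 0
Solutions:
 h(y) = C1 + Integral(y/cos(y), y)


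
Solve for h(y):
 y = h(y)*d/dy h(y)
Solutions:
 h(y) = -sqrt(C1 + y^2)
 h(y) = sqrt(C1 + y^2)


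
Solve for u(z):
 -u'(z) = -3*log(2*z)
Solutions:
 u(z) = C1 + 3*z*log(z) - 3*z + z*log(8)


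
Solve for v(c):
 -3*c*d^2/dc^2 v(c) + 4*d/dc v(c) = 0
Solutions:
 v(c) = C1 + C2*c^(7/3)


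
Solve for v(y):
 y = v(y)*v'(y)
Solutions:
 v(y) = -sqrt(C1 + y^2)
 v(y) = sqrt(C1 + y^2)


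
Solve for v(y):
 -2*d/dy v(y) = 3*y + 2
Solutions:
 v(y) = C1 - 3*y^2/4 - y


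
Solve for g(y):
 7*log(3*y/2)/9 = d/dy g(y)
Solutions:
 g(y) = C1 + 7*y*log(y)/9 - 7*y/9 - 7*y*log(2)/9 + 7*y*log(3)/9


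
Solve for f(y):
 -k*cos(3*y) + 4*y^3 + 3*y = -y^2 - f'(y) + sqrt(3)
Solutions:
 f(y) = C1 + k*sin(3*y)/3 - y^4 - y^3/3 - 3*y^2/2 + sqrt(3)*y


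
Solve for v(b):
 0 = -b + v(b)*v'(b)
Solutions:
 v(b) = -sqrt(C1 + b^2)
 v(b) = sqrt(C1 + b^2)


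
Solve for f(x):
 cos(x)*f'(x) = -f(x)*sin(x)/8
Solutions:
 f(x) = C1*cos(x)^(1/8)


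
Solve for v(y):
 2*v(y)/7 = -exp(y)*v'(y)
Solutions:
 v(y) = C1*exp(2*exp(-y)/7)


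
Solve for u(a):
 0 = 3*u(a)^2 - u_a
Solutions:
 u(a) = -1/(C1 + 3*a)


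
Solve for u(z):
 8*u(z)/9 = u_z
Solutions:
 u(z) = C1*exp(8*z/9)


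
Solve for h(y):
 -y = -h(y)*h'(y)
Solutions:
 h(y) = -sqrt(C1 + y^2)
 h(y) = sqrt(C1 + y^2)


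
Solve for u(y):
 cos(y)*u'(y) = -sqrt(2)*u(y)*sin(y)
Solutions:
 u(y) = C1*cos(y)^(sqrt(2))


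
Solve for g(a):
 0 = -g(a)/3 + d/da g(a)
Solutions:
 g(a) = C1*exp(a/3)


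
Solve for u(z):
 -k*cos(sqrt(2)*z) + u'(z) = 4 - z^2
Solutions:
 u(z) = C1 + sqrt(2)*k*sin(sqrt(2)*z)/2 - z^3/3 + 4*z


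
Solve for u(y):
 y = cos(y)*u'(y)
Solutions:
 u(y) = C1 + Integral(y/cos(y), y)


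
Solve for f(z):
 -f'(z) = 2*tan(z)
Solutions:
 f(z) = C1 + 2*log(cos(z))


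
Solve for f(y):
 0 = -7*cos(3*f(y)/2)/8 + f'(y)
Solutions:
 -7*y/8 - log(sin(3*f(y)/2) - 1)/3 + log(sin(3*f(y)/2) + 1)/3 = C1


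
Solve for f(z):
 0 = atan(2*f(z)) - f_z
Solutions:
 Integral(1/atan(2*_y), (_y, f(z))) = C1 + z


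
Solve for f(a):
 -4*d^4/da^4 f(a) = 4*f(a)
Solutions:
 f(a) = (C1*sin(sqrt(2)*a/2) + C2*cos(sqrt(2)*a/2))*exp(-sqrt(2)*a/2) + (C3*sin(sqrt(2)*a/2) + C4*cos(sqrt(2)*a/2))*exp(sqrt(2)*a/2)


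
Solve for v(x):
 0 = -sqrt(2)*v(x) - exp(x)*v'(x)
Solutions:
 v(x) = C1*exp(sqrt(2)*exp(-x))


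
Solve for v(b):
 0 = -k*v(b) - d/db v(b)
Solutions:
 v(b) = C1*exp(-b*k)


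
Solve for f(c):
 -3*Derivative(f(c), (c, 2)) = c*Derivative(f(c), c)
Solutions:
 f(c) = C1 + C2*erf(sqrt(6)*c/6)


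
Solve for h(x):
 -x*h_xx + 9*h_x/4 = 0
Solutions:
 h(x) = C1 + C2*x^(13/4)


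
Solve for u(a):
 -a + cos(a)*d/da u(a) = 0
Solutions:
 u(a) = C1 + Integral(a/cos(a), a)


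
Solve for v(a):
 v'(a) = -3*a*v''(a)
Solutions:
 v(a) = C1 + C2*a^(2/3)


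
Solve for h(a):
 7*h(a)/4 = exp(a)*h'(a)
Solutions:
 h(a) = C1*exp(-7*exp(-a)/4)


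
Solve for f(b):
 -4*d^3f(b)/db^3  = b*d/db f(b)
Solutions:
 f(b) = C1 + Integral(C2*airyai(-2^(1/3)*b/2) + C3*airybi(-2^(1/3)*b/2), b)


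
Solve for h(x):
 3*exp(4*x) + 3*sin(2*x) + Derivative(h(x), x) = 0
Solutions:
 h(x) = C1 - 3*exp(4*x)/4 + 3*cos(2*x)/2


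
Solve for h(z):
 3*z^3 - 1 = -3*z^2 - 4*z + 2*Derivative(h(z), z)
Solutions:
 h(z) = C1 + 3*z^4/8 + z^3/2 + z^2 - z/2


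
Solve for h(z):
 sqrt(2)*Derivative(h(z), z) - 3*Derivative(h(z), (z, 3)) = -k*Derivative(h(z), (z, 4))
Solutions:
 h(z) = C1 + C2*exp(z*(-(sqrt(((sqrt(2) - 2/k^2)^2 - 4/k^4)/k^2)/2 + sqrt(2)/(2*k) - 1/k^3)^(1/3) + 1/k - 1/(k^2*(sqrt(((sqrt(2) - 2/k^2)^2 - 4/k^4)/k^2)/2 + sqrt(2)/(2*k) - 1/k^3)^(1/3)))) + C3*exp(z*((sqrt(((sqrt(2) - 2/k^2)^2 - 4/k^4)/k^2)/2 + sqrt(2)/(2*k) - 1/k^3)^(1/3)/2 - sqrt(3)*I*(sqrt(((sqrt(2) - 2/k^2)^2 - 4/k^4)/k^2)/2 + sqrt(2)/(2*k) - 1/k^3)^(1/3)/2 + 1/k - 2/(k^2*(-1 + sqrt(3)*I)*(sqrt(((sqrt(2) - 2/k^2)^2 - 4/k^4)/k^2)/2 + sqrt(2)/(2*k) - 1/k^3)^(1/3)))) + C4*exp(z*((sqrt(((sqrt(2) - 2/k^2)^2 - 4/k^4)/k^2)/2 + sqrt(2)/(2*k) - 1/k^3)^(1/3)/2 + sqrt(3)*I*(sqrt(((sqrt(2) - 2/k^2)^2 - 4/k^4)/k^2)/2 + sqrt(2)/(2*k) - 1/k^3)^(1/3)/2 + 1/k + 2/(k^2*(1 + sqrt(3)*I)*(sqrt(((sqrt(2) - 2/k^2)^2 - 4/k^4)/k^2)/2 + sqrt(2)/(2*k) - 1/k^3)^(1/3))))


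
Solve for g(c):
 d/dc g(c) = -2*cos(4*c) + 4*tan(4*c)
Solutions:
 g(c) = C1 - log(cos(4*c)) - sin(4*c)/2


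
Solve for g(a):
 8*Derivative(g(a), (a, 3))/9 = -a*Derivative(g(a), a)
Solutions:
 g(a) = C1 + Integral(C2*airyai(-3^(2/3)*a/2) + C3*airybi(-3^(2/3)*a/2), a)


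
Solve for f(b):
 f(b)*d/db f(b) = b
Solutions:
 f(b) = -sqrt(C1 + b^2)
 f(b) = sqrt(C1 + b^2)


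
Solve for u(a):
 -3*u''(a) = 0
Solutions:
 u(a) = C1 + C2*a


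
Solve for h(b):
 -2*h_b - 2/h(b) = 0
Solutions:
 h(b) = -sqrt(C1 - 2*b)
 h(b) = sqrt(C1 - 2*b)


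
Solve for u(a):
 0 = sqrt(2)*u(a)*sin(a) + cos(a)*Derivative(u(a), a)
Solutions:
 u(a) = C1*cos(a)^(sqrt(2))


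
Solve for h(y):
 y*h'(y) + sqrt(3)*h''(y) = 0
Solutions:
 h(y) = C1 + C2*erf(sqrt(2)*3^(3/4)*y/6)


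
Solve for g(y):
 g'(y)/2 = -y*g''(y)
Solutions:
 g(y) = C1 + C2*sqrt(y)


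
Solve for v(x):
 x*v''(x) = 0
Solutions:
 v(x) = C1 + C2*x


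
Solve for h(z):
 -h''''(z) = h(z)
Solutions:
 h(z) = (C1*sin(sqrt(2)*z/2) + C2*cos(sqrt(2)*z/2))*exp(-sqrt(2)*z/2) + (C3*sin(sqrt(2)*z/2) + C4*cos(sqrt(2)*z/2))*exp(sqrt(2)*z/2)


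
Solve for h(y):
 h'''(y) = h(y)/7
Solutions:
 h(y) = C3*exp(7^(2/3)*y/7) + (C1*sin(sqrt(3)*7^(2/3)*y/14) + C2*cos(sqrt(3)*7^(2/3)*y/14))*exp(-7^(2/3)*y/14)


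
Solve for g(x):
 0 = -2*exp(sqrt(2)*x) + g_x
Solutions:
 g(x) = C1 + sqrt(2)*exp(sqrt(2)*x)


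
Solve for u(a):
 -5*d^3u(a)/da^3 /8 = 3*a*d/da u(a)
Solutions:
 u(a) = C1 + Integral(C2*airyai(-2*3^(1/3)*5^(2/3)*a/5) + C3*airybi(-2*3^(1/3)*5^(2/3)*a/5), a)


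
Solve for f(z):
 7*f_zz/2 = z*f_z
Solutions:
 f(z) = C1 + C2*erfi(sqrt(7)*z/7)


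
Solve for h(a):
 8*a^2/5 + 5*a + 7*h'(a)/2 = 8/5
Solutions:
 h(a) = C1 - 16*a^3/105 - 5*a^2/7 + 16*a/35


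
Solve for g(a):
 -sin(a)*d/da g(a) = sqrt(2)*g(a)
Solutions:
 g(a) = C1*(cos(a) + 1)^(sqrt(2)/2)/(cos(a) - 1)^(sqrt(2)/2)


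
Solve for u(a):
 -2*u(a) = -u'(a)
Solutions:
 u(a) = C1*exp(2*a)


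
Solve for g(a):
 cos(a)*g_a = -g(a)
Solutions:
 g(a) = C1*sqrt(sin(a) - 1)/sqrt(sin(a) + 1)


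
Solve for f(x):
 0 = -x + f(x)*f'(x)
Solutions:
 f(x) = -sqrt(C1 + x^2)
 f(x) = sqrt(C1 + x^2)


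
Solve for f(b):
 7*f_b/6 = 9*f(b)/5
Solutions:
 f(b) = C1*exp(54*b/35)


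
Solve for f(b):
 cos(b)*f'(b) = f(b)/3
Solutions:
 f(b) = C1*(sin(b) + 1)^(1/6)/(sin(b) - 1)^(1/6)


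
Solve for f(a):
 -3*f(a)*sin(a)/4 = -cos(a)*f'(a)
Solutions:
 f(a) = C1/cos(a)^(3/4)


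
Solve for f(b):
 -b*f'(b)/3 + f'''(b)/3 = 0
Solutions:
 f(b) = C1 + Integral(C2*airyai(b) + C3*airybi(b), b)


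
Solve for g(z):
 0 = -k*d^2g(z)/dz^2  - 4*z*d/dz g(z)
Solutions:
 g(z) = C1 + C2*sqrt(k)*erf(sqrt(2)*z*sqrt(1/k))


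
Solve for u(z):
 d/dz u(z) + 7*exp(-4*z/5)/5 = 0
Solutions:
 u(z) = C1 + 7*exp(-4*z/5)/4


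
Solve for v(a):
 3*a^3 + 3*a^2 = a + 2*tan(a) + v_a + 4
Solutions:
 v(a) = C1 + 3*a^4/4 + a^3 - a^2/2 - 4*a + 2*log(cos(a))


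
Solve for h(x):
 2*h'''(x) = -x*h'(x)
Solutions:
 h(x) = C1 + Integral(C2*airyai(-2^(2/3)*x/2) + C3*airybi(-2^(2/3)*x/2), x)


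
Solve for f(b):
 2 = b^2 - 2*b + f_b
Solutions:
 f(b) = C1 - b^3/3 + b^2 + 2*b


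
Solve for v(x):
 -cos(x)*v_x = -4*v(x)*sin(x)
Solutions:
 v(x) = C1/cos(x)^4


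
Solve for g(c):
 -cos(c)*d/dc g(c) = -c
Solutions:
 g(c) = C1 + Integral(c/cos(c), c)


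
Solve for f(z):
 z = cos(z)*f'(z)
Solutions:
 f(z) = C1 + Integral(z/cos(z), z)


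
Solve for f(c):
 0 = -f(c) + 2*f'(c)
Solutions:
 f(c) = C1*exp(c/2)


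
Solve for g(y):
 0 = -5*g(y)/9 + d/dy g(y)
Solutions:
 g(y) = C1*exp(5*y/9)


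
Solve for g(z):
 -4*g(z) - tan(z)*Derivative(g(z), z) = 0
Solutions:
 g(z) = C1/sin(z)^4


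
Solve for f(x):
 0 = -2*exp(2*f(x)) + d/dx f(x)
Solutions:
 f(x) = log(-sqrt(-1/(C1 + 2*x))) - log(2)/2
 f(x) = log(-1/(C1 + 2*x))/2 - log(2)/2


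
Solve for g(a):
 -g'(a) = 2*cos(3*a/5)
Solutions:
 g(a) = C1 - 10*sin(3*a/5)/3


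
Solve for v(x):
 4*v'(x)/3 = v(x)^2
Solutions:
 v(x) = -4/(C1 + 3*x)


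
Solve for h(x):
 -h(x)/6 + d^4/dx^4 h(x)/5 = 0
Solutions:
 h(x) = C1*exp(-5^(1/4)*6^(3/4)*x/6) + C2*exp(5^(1/4)*6^(3/4)*x/6) + C3*sin(5^(1/4)*6^(3/4)*x/6) + C4*cos(5^(1/4)*6^(3/4)*x/6)


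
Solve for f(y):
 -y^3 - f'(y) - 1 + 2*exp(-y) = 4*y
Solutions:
 f(y) = C1 - y^4/4 - 2*y^2 - y - 2*exp(-y)


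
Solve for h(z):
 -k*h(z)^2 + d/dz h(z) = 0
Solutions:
 h(z) = -1/(C1 + k*z)


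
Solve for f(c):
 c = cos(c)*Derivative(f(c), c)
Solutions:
 f(c) = C1 + Integral(c/cos(c), c)


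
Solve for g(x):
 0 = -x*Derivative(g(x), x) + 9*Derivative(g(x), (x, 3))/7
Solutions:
 g(x) = C1 + Integral(C2*airyai(21^(1/3)*x/3) + C3*airybi(21^(1/3)*x/3), x)


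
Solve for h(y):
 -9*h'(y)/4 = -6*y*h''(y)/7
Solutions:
 h(y) = C1 + C2*y^(29/8)


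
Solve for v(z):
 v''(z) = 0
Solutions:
 v(z) = C1 + C2*z


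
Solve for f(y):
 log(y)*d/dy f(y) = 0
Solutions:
 f(y) = C1


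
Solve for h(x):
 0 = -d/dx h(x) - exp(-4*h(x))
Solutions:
 h(x) = log(-I*(C1 - 4*x)^(1/4))
 h(x) = log(I*(C1 - 4*x)^(1/4))
 h(x) = log(-(C1 - 4*x)^(1/4))
 h(x) = log(C1 - 4*x)/4


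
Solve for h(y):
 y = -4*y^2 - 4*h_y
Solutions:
 h(y) = C1 - y^3/3 - y^2/8


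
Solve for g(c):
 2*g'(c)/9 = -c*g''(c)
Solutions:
 g(c) = C1 + C2*c^(7/9)


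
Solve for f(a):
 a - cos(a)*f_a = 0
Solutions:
 f(a) = C1 + Integral(a/cos(a), a)


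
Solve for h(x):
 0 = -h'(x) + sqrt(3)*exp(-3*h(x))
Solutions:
 h(x) = log(C1 + 3*sqrt(3)*x)/3
 h(x) = log((-3^(1/3) - 3^(5/6)*I)*(C1 + sqrt(3)*x)^(1/3)/2)
 h(x) = log((-3^(1/3) + 3^(5/6)*I)*(C1 + sqrt(3)*x)^(1/3)/2)


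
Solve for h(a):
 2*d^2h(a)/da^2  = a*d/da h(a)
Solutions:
 h(a) = C1 + C2*erfi(a/2)


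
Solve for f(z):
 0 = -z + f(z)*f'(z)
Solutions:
 f(z) = -sqrt(C1 + z^2)
 f(z) = sqrt(C1 + z^2)


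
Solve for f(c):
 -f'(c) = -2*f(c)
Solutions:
 f(c) = C1*exp(2*c)


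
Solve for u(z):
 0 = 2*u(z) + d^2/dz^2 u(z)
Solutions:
 u(z) = C1*sin(sqrt(2)*z) + C2*cos(sqrt(2)*z)


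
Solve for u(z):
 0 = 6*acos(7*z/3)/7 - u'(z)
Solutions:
 u(z) = C1 + 6*z*acos(7*z/3)/7 - 6*sqrt(9 - 49*z^2)/49


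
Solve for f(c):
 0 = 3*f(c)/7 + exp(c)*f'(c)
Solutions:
 f(c) = C1*exp(3*exp(-c)/7)


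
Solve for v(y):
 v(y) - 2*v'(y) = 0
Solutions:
 v(y) = C1*exp(y/2)


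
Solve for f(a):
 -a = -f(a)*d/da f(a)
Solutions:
 f(a) = -sqrt(C1 + a^2)
 f(a) = sqrt(C1 + a^2)


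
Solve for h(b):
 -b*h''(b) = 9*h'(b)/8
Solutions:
 h(b) = C1 + C2/b^(1/8)


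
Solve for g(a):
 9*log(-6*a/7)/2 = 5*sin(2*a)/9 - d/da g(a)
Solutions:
 g(a) = C1 - 9*a*log(-a)/2 - 5*a*log(6) + a*log(42)/2 + 9*a/2 + 4*a*log(7) - 5*cos(2*a)/18


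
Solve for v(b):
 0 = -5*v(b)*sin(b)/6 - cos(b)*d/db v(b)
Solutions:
 v(b) = C1*cos(b)^(5/6)


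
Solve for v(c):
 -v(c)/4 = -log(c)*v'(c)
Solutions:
 v(c) = C1*exp(li(c)/4)


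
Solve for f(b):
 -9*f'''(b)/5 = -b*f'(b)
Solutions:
 f(b) = C1 + Integral(C2*airyai(15^(1/3)*b/3) + C3*airybi(15^(1/3)*b/3), b)


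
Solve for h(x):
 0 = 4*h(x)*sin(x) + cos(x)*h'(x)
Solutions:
 h(x) = C1*cos(x)^4


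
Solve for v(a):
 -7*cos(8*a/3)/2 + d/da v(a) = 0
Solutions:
 v(a) = C1 + 21*sin(8*a/3)/16


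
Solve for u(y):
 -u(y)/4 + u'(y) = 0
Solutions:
 u(y) = C1*exp(y/4)


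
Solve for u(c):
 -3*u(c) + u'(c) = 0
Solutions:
 u(c) = C1*exp(3*c)


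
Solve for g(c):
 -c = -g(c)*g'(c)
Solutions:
 g(c) = -sqrt(C1 + c^2)
 g(c) = sqrt(C1 + c^2)


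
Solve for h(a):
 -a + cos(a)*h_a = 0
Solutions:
 h(a) = C1 + Integral(a/cos(a), a)


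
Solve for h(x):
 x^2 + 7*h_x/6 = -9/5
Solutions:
 h(x) = C1 - 2*x^3/7 - 54*x/35


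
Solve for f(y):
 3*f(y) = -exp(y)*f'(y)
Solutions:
 f(y) = C1*exp(3*exp(-y))


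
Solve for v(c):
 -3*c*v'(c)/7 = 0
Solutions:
 v(c) = C1


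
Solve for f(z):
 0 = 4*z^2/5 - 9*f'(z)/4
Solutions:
 f(z) = C1 + 16*z^3/135


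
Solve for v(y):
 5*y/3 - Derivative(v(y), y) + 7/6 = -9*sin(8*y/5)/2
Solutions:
 v(y) = C1 + 5*y^2/6 + 7*y/6 - 45*cos(8*y/5)/16


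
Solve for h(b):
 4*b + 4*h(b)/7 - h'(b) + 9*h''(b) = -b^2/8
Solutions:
 h(b) = -7*b^2/32 - 497*b/64 + (C1*sin(sqrt(959)*b/126) + C2*cos(sqrt(959)*b/126))*exp(b/18) - 1715/256


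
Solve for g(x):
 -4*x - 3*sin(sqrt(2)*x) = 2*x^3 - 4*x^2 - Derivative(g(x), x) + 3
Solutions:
 g(x) = C1 + x^4/2 - 4*x^3/3 + 2*x^2 + 3*x - 3*sqrt(2)*cos(sqrt(2)*x)/2


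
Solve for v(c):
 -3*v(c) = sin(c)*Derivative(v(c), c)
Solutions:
 v(c) = C1*(cos(c) + 1)^(3/2)/(cos(c) - 1)^(3/2)


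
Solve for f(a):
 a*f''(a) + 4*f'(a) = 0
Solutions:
 f(a) = C1 + C2/a^3


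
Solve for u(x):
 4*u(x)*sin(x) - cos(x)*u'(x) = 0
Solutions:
 u(x) = C1/cos(x)^4


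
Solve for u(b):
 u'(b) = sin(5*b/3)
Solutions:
 u(b) = C1 - 3*cos(5*b/3)/5


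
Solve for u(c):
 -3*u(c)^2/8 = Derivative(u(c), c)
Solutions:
 u(c) = 8/(C1 + 3*c)


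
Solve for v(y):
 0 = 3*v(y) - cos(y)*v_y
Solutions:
 v(y) = C1*(sin(y) + 1)^(3/2)/(sin(y) - 1)^(3/2)


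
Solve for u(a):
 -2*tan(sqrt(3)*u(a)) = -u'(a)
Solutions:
 u(a) = sqrt(3)*(pi - asin(C1*exp(2*sqrt(3)*a)))/3
 u(a) = sqrt(3)*asin(C1*exp(2*sqrt(3)*a))/3


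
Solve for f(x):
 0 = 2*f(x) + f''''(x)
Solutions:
 f(x) = (C1*sin(2^(3/4)*x/2) + C2*cos(2^(3/4)*x/2))*exp(-2^(3/4)*x/2) + (C3*sin(2^(3/4)*x/2) + C4*cos(2^(3/4)*x/2))*exp(2^(3/4)*x/2)


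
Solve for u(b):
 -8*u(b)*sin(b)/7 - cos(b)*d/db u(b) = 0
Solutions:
 u(b) = C1*cos(b)^(8/7)


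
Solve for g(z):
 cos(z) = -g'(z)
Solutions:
 g(z) = C1 - sin(z)


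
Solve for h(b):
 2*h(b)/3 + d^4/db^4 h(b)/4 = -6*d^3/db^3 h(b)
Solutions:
 h(b) = C1*exp(b*(-6 + sqrt(2^(2/3)/(9*(sqrt(26242)/27 + 6)^(1/3)) + 2^(1/3)*(sqrt(26242)/27 + 6)^(1/3) + 36)))*sin(b*sqrt(-288 + 16/(9*(16*sqrt(26242)/27 + 96)^(1/3)) + 2*(16*sqrt(26242)/27 + 96)^(1/3) + 3456/sqrt(16/(9*(16*sqrt(26242)/27 + 96)^(1/3)) + 2*(16*sqrt(26242)/27 + 96)^(1/3) + 144))/2) + C2*exp(b*(-6 + sqrt(2^(2/3)/(9*(sqrt(26242)/27 + 6)^(1/3)) + 2^(1/3)*(sqrt(26242)/27 + 6)^(1/3) + 36)))*cos(b*sqrt(-288 + 16/(9*(16*sqrt(26242)/27 + 96)^(1/3)) + 2*(16*sqrt(26242)/27 + 96)^(1/3) + 3456/sqrt(16/(9*(16*sqrt(26242)/27 + 96)^(1/3)) + 2*(16*sqrt(26242)/27 + 96)^(1/3) + 144))/2) + C3*exp(-b*(6 + sqrt(2^(2/3)/(9*(sqrt(26242)/27 + 6)^(1/3)) + 2^(1/3)*(sqrt(26242)/27 + 6)^(1/3) + 36) + sqrt(-2^(1/3)*(sqrt(26242)/27 + 6)^(1/3) - 2^(2/3)/(9*(sqrt(26242)/27 + 6)^(1/3)) + 432/sqrt(2^(2/3)/(9*(sqrt(26242)/27 + 6)^(1/3)) + 2^(1/3)*(sqrt(26242)/27 + 6)^(1/3) + 36) + 72))) + C4*exp(b*(-sqrt(2^(2/3)/(9*(sqrt(26242)/27 + 6)^(1/3)) + 2^(1/3)*(sqrt(26242)/27 + 6)^(1/3) + 36) - 6 + sqrt(-2^(1/3)*(sqrt(26242)/27 + 6)^(1/3) - 2^(2/3)/(9*(sqrt(26242)/27 + 6)^(1/3)) + 432/sqrt(2^(2/3)/(9*(sqrt(26242)/27 + 6)^(1/3)) + 2^(1/3)*(sqrt(26242)/27 + 6)^(1/3) + 36) + 72)))


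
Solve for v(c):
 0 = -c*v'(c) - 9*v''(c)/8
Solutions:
 v(c) = C1 + C2*erf(2*c/3)


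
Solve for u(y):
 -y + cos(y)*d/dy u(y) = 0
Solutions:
 u(y) = C1 + Integral(y/cos(y), y)


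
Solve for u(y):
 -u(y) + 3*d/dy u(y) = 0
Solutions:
 u(y) = C1*exp(y/3)


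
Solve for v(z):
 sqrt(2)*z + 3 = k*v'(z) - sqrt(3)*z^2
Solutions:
 v(z) = C1 + sqrt(3)*z^3/(3*k) + sqrt(2)*z^2/(2*k) + 3*z/k


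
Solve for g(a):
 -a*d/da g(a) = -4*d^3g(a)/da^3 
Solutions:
 g(a) = C1 + Integral(C2*airyai(2^(1/3)*a/2) + C3*airybi(2^(1/3)*a/2), a)


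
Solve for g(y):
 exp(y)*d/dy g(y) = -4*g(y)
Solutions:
 g(y) = C1*exp(4*exp(-y))


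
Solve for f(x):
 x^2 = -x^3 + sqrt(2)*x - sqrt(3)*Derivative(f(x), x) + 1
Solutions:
 f(x) = C1 - sqrt(3)*x^4/12 - sqrt(3)*x^3/9 + sqrt(6)*x^2/6 + sqrt(3)*x/3


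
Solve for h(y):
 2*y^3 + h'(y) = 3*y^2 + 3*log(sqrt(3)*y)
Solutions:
 h(y) = C1 - y^4/2 + y^3 + 3*y*log(y) - 3*y + 3*y*log(3)/2


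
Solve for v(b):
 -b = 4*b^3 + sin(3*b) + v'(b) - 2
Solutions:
 v(b) = C1 - b^4 - b^2/2 + 2*b + cos(3*b)/3


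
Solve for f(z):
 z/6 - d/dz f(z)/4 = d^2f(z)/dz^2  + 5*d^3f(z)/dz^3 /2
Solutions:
 f(z) = C1 + z^2/3 - 8*z/3 + (C2*sin(sqrt(6)*z/10) + C3*cos(sqrt(6)*z/10))*exp(-z/5)


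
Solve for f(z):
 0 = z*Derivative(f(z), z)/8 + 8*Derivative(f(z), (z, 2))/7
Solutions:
 f(z) = C1 + C2*erf(sqrt(14)*z/16)


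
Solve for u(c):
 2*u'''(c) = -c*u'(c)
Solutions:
 u(c) = C1 + Integral(C2*airyai(-2^(2/3)*c/2) + C3*airybi(-2^(2/3)*c/2), c)


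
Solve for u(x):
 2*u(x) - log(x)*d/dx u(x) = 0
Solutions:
 u(x) = C1*exp(2*li(x))


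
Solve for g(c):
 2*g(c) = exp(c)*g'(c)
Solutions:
 g(c) = C1*exp(-2*exp(-c))


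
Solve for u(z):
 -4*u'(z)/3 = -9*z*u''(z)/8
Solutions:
 u(z) = C1 + C2*z^(59/27)


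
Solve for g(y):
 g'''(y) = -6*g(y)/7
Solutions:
 g(y) = C3*exp(-6^(1/3)*7^(2/3)*y/7) + (C1*sin(2^(1/3)*3^(5/6)*7^(2/3)*y/14) + C2*cos(2^(1/3)*3^(5/6)*7^(2/3)*y/14))*exp(6^(1/3)*7^(2/3)*y/14)


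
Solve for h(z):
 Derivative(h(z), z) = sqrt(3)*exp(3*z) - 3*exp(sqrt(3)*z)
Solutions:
 h(z) = C1 + sqrt(3)*exp(3*z)/3 - sqrt(3)*exp(sqrt(3)*z)


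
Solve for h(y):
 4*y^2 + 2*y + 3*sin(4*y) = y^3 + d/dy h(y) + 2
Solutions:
 h(y) = C1 - y^4/4 + 4*y^3/3 + y^2 - 2*y - 3*cos(4*y)/4


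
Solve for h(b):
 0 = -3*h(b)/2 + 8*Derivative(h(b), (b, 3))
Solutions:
 h(b) = C3*exp(2^(2/3)*3^(1/3)*b/4) + (C1*sin(2^(2/3)*3^(5/6)*b/8) + C2*cos(2^(2/3)*3^(5/6)*b/8))*exp(-2^(2/3)*3^(1/3)*b/8)


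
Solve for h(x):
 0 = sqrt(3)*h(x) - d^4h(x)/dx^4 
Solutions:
 h(x) = C1*exp(-3^(1/8)*x) + C2*exp(3^(1/8)*x) + C3*sin(3^(1/8)*x) + C4*cos(3^(1/8)*x)


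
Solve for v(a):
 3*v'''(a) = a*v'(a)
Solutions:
 v(a) = C1 + Integral(C2*airyai(3^(2/3)*a/3) + C3*airybi(3^(2/3)*a/3), a)


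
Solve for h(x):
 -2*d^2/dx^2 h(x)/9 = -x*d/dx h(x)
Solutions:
 h(x) = C1 + C2*erfi(3*x/2)


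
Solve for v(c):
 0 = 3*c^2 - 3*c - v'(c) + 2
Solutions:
 v(c) = C1 + c^3 - 3*c^2/2 + 2*c


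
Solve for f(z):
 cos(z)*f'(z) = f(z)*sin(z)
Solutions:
 f(z) = C1/cos(z)


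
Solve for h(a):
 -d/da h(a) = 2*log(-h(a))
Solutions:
 -li(-h(a)) = C1 - 2*a


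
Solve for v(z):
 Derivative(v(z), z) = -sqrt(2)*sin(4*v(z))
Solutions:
 v(z) = -acos((-C1 - exp(8*sqrt(2)*z))/(C1 - exp(8*sqrt(2)*z)))/4 + pi/2
 v(z) = acos((-C1 - exp(8*sqrt(2)*z))/(C1 - exp(8*sqrt(2)*z)))/4


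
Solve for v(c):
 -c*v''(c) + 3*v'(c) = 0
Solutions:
 v(c) = C1 + C2*c^4


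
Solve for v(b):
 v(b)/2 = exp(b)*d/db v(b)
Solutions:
 v(b) = C1*exp(-exp(-b)/2)


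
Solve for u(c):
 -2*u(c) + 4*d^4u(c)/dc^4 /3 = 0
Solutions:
 u(c) = C1*exp(-2^(3/4)*3^(1/4)*c/2) + C2*exp(2^(3/4)*3^(1/4)*c/2) + C3*sin(2^(3/4)*3^(1/4)*c/2) + C4*cos(2^(3/4)*3^(1/4)*c/2)
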